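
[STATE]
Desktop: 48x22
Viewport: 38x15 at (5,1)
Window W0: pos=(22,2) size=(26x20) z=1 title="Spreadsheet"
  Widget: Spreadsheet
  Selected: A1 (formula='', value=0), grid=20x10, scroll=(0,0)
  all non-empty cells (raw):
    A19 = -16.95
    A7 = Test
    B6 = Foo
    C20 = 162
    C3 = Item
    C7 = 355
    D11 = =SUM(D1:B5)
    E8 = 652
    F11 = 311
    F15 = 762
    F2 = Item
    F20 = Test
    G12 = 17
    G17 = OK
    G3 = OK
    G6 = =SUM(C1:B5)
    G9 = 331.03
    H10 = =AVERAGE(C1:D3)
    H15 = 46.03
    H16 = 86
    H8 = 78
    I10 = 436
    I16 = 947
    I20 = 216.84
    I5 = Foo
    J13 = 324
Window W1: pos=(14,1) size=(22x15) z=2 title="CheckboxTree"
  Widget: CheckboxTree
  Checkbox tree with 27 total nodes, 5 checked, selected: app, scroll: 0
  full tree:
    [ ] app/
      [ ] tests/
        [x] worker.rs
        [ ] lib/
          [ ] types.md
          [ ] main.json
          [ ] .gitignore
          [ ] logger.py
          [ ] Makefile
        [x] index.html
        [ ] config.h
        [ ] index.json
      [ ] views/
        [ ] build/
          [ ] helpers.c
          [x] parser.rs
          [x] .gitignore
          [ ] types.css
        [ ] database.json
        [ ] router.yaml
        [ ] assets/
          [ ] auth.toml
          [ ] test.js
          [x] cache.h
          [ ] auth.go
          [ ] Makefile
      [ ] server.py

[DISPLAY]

         ┏━━━━━━━━━━━━━━━━━━━━┓       
         ┃ CheckboxTree       ┃━━━━━━━
         ┠────────────────────┨       
         ┃>[-] app/           ┃───────
         ┃   [-] tests/       ┃       
         ┃     [x] worker.rs  ┃  B    
         ┃     [ ] lib/       ┃-------
         ┃       [ ] types.md ┃      0
         ┃       [ ] main.json┃      0
         ┃       [ ] .gitignor┃      0
         ┃       [ ] logger.py┃      0
         ┃       [ ] Makefile ┃      0
         ┃     [x] index.html ┃oo     
         ┃     [ ] config.h   ┃      0
         ┗━━━━━━━━━━━━━━━━━━━━┛      0


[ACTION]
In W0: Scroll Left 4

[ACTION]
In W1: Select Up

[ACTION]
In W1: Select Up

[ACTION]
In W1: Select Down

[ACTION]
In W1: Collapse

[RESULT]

         ┏━━━━━━━━━━━━━━━━━━━━┓       
         ┃ CheckboxTree       ┃━━━━━━━
         ┠────────────────────┨       
         ┃ [-] app/           ┃───────
         ┃>  [-] tests/       ┃       
         ┃   [-] views/       ┃  B    
         ┃     [-] build/     ┃-------
         ┃       [ ] helpers.c┃      0
         ┃       [x] parser.rs┃      0
         ┃       [x] .gitignor┃      0
         ┃       [ ] types.css┃      0
         ┃     [ ] database.js┃      0
         ┃     [ ] router.yaml┃oo     
         ┃     [-] assets/    ┃      0
         ┗━━━━━━━━━━━━━━━━━━━━┛      0


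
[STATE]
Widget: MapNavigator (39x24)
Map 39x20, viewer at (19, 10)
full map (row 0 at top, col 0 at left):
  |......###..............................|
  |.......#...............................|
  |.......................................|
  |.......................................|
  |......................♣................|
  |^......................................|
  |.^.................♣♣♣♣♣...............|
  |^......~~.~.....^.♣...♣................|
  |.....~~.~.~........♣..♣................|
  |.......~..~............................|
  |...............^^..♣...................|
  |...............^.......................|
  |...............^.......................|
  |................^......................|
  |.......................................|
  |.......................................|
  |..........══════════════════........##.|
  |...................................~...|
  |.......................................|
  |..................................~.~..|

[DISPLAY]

                                       
                                       
......###..............................
.......#...............................
.......................................
.......................................
......................♣................
^......................................
.^.................♣♣♣♣♣...............
^......~~.~.....^.♣...♣................
.....~~.~.~........♣..♣................
.......~..~............................
...............^^..@...................
...............^.......................
...............^.......................
................^......................
.......................................
.......................................
..........══════════════════........##.
...................................~...
.......................................
..................................~.~..
                                       
                                       


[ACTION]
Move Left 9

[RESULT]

                                       
                                       
         ......###.....................
         .......#......................
         ..............................
         ..............................
         ......................♣.......
         ^.............................
         .^.................♣♣♣♣♣......
         ^......~~.~.....^.♣...♣.......
         .....~~.~.~........♣..♣.......
         .......~..~...................
         ..........@....^^..♣..........
         ...............^..............
         ...............^..............
         ................^.............
         ..............................
         ..............................
         ..........══════════════════..
         ..............................
         ..............................
         ..............................
                                       
                                       


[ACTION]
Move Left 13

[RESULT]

                                       
                                       
                   ......###...........
                   .......#............
                   ....................
                   ....................
                   ....................
                   ^...................
                   .^.................♣
                   ^......~~.~.....^.♣.
                   .....~~.~.~........♣
                   .......~..~.........
                   @..............^^..♣
                   ...............^....
                   ...............^....
                   ................^...
                   ....................
                   ....................
                   ..........══════════
                   ....................
                   ....................
                   ....................
                                       
                                       


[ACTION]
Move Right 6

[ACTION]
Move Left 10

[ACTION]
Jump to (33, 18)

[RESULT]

.....♣♣♣♣♣...............              
..^.♣...♣................              
.....♣..♣................              
.........................              
.^^..♣...................              
.^.......................              
.^.......................              
..^......................              
.........................              
.........................              
══════════════........##.              
.....................~...              
...................@.....              
....................~.~..              
                                       
                                       
                                       
                                       
                                       
                                       
                                       
                                       
                                       
                                       


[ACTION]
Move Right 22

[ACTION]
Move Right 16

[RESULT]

♣♣♣♣♣...............                   
...♣................                   
♣..♣................                   
....................                   
♣...................                   
....................                   
....................                   
....................                   
....................                   
....................                   
═════════........##.                   
................~...                   
...................@                   
...............~.~..                   
                                       
                                       
                                       
                                       
                                       
                                       
                                       
                                       
                                       
                                       


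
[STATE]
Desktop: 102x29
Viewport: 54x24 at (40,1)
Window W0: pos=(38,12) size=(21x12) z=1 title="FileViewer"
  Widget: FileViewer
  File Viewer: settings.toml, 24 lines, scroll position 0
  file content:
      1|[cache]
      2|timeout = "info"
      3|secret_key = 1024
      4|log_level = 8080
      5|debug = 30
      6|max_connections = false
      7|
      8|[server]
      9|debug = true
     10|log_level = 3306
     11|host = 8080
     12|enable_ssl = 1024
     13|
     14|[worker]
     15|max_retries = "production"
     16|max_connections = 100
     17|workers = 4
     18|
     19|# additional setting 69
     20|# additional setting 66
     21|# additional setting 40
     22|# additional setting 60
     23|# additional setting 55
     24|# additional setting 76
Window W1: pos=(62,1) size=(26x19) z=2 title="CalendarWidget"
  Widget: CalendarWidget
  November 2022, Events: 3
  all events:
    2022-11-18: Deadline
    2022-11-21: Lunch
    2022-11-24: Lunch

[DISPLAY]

                      ┏━━━━━━━━━━━━━━━━━━━━━━━━┓      
                      ┃ CalendarWidget         ┃      
                      ┠────────────────────────┨      
                      ┃     November 2022      ┃      
                      ┃Mo Tu We Th Fr Sa Su    ┃      
                      ┃    1  2  3  4  5  6    ┃      
                      ┃ 7  8  9 10 11 12 13    ┃      
                      ┃14 15 16 17 18* 19 20   ┃      
                      ┃21* 22 23 24* 25 26 27  ┃      
                      ┃28 29 30                ┃      
                      ┃                        ┃      
━━━━━━━━━━━━━━━━━━┓   ┃                        ┃      
FileViewer        ┃   ┃                        ┃      
──────────────────┨   ┃                        ┃      
cache]           ▲┃   ┃                        ┃      
imeout = "info"  █┃   ┃                        ┃      
ecret_key = 1024 ░┃   ┃                        ┃      
og_level = 8080  ░┃   ┃                        ┃      
ebug = 30        ░┃   ┗━━━━━━━━━━━━━━━━━━━━━━━━┛      
ax_connections = ░┃                                   
                 ░┃                                   
server]          ▼┃                                   
━━━━━━━━━━━━━━━━━━┛                                   
                                                      


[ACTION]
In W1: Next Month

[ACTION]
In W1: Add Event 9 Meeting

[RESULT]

                      ┏━━━━━━━━━━━━━━━━━━━━━━━━┓      
                      ┃ CalendarWidget         ┃      
                      ┠────────────────────────┨      
                      ┃     December 2022      ┃      
                      ┃Mo Tu We Th Fr Sa Su    ┃      
                      ┃          1  2  3  4    ┃      
                      ┃ 5  6  7  8  9* 10 11   ┃      
                      ┃12 13 14 15 16 17 18    ┃      
                      ┃19 20 21 22 23 24 25    ┃      
                      ┃26 27 28 29 30 31       ┃      
                      ┃                        ┃      
━━━━━━━━━━━━━━━━━━┓   ┃                        ┃      
FileViewer        ┃   ┃                        ┃      
──────────────────┨   ┃                        ┃      
cache]           ▲┃   ┃                        ┃      
imeout = "info"  █┃   ┃                        ┃      
ecret_key = 1024 ░┃   ┃                        ┃      
og_level = 8080  ░┃   ┃                        ┃      
ebug = 30        ░┃   ┗━━━━━━━━━━━━━━━━━━━━━━━━┛      
ax_connections = ░┃                                   
                 ░┃                                   
server]          ▼┃                                   
━━━━━━━━━━━━━━━━━━┛                                   
                                                      


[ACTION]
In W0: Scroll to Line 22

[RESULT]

                      ┏━━━━━━━━━━━━━━━━━━━━━━━━┓      
                      ┃ CalendarWidget         ┃      
                      ┠────────────────────────┨      
                      ┃     December 2022      ┃      
                      ┃Mo Tu We Th Fr Sa Su    ┃      
                      ┃          1  2  3  4    ┃      
                      ┃ 5  6  7  8  9* 10 11   ┃      
                      ┃12 13 14 15 16 17 18    ┃      
                      ┃19 20 21 22 23 24 25    ┃      
                      ┃26 27 28 29 30 31       ┃      
                      ┃                        ┃      
━━━━━━━━━━━━━━━━━━┓   ┃                        ┃      
FileViewer        ┃   ┃                        ┃      
──────────────────┨   ┃                        ┃      
orkers = 4       ▲┃   ┃                        ┃      
                 ░┃   ┃                        ┃      
 additional setti░┃   ┃                        ┃      
 additional setti░┃   ┃                        ┃      
 additional setti░┃   ┗━━━━━━━━━━━━━━━━━━━━━━━━┛      
 additional setti░┃                                   
 additional setti█┃                                   
 additional setti▼┃                                   
━━━━━━━━━━━━━━━━━━┛                                   
                                                      


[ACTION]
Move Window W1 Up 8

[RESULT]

                      ┃ CalendarWidget         ┃      
                      ┠────────────────────────┨      
                      ┃     December 2022      ┃      
                      ┃Mo Tu We Th Fr Sa Su    ┃      
                      ┃          1  2  3  4    ┃      
                      ┃ 5  6  7  8  9* 10 11   ┃      
                      ┃12 13 14 15 16 17 18    ┃      
                      ┃19 20 21 22 23 24 25    ┃      
                      ┃26 27 28 29 30 31       ┃      
                      ┃                        ┃      
                      ┃                        ┃      
━━━━━━━━━━━━━━━━━━┓   ┃                        ┃      
FileViewer        ┃   ┃                        ┃      
──────────────────┨   ┃                        ┃      
orkers = 4       ▲┃   ┃                        ┃      
                 ░┃   ┃                        ┃      
 additional setti░┃   ┃                        ┃      
 additional setti░┃   ┗━━━━━━━━━━━━━━━━━━━━━━━━┛      
 additional setti░┃                                   
 additional setti░┃                                   
 additional setti█┃                                   
 additional setti▼┃                                   
━━━━━━━━━━━━━━━━━━┛                                   
                                                      


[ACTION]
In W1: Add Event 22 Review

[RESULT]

                      ┃ CalendarWidget         ┃      
                      ┠────────────────────────┨      
                      ┃     December 2022      ┃      
                      ┃Mo Tu We Th Fr Sa Su    ┃      
                      ┃          1  2  3  4    ┃      
                      ┃ 5  6  7  8  9* 10 11   ┃      
                      ┃12 13 14 15 16 17 18    ┃      
                      ┃19 20 21 22* 23 24 25   ┃      
                      ┃26 27 28 29 30 31       ┃      
                      ┃                        ┃      
                      ┃                        ┃      
━━━━━━━━━━━━━━━━━━┓   ┃                        ┃      
FileViewer        ┃   ┃                        ┃      
──────────────────┨   ┃                        ┃      
orkers = 4       ▲┃   ┃                        ┃      
                 ░┃   ┃                        ┃      
 additional setti░┃   ┃                        ┃      
 additional setti░┃   ┗━━━━━━━━━━━━━━━━━━━━━━━━┛      
 additional setti░┃                                   
 additional setti░┃                                   
 additional setti█┃                                   
 additional setti▼┃                                   
━━━━━━━━━━━━━━━━━━┛                                   
                                                      


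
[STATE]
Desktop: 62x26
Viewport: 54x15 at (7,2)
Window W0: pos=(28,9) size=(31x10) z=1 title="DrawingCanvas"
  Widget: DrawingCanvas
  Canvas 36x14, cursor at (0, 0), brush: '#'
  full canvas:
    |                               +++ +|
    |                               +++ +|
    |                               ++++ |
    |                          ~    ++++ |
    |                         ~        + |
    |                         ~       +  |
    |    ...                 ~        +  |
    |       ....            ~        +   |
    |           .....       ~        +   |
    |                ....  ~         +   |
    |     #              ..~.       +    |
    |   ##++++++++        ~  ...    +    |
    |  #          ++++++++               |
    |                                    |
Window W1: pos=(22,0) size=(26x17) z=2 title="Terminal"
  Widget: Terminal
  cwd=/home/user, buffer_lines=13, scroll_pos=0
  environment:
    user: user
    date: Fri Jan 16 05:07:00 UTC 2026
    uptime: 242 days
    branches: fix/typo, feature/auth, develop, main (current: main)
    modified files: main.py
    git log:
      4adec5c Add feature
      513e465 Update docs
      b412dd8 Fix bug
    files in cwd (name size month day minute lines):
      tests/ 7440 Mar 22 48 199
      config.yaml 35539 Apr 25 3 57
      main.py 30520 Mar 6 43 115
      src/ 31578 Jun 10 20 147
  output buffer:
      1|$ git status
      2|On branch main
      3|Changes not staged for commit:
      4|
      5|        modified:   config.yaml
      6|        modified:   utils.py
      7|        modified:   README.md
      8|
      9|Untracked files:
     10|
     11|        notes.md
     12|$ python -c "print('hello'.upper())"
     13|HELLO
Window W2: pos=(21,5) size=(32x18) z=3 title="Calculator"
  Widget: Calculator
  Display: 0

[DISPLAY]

               ┠────────────────────────┨             
               ┃$ git status            ┃             
               ┃On branch main          ┃             
              ┏━━━━━━━━━━━━━━━━━━━━━━━━━━━━━━┓        
              ┃ Calculator                   ┃        
              ┠──────────────────────────────┨        
              ┃                             0┃        
              ┃┌───┬───┬───┬───┐             ┃━━━━━┓  
              ┃│ 7 │ 8 │ 9 │ ÷ │             ┃     ┃  
              ┃├───┼───┼───┼───┤             ┃─────┨  
              ┃│ 4 │ 5 │ 6 │ × │             ┃     ┃  
              ┃├───┼───┼───┼───┤             ┃     ┃  
              ┃│ 1 │ 2 │ 3 │ - │             ┃     ┃  
              ┃├───┼───┼───┼───┤             ┃  ~  ┃  
              ┃│ 0 │ . │ = │ + │             ┃ ~   ┃  


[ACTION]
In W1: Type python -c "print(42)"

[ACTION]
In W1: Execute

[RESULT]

               ┠────────────────────────┨             
               ┃                        ┃             
               ┃        modified:   conf┃             
              ┏━━━━━━━━━━━━━━━━━━━━━━━━━━━━━━┓        
              ┃ Calculator                   ┃        
              ┠──────────────────────────────┨        
              ┃                             0┃        
              ┃┌───┬───┬───┬───┐             ┃━━━━━┓  
              ┃│ 7 │ 8 │ 9 │ ÷ │             ┃     ┃  
              ┃├───┼───┼───┼───┤             ┃─────┨  
              ┃│ 4 │ 5 │ 6 │ × │             ┃     ┃  
              ┃├───┼───┼───┼───┤             ┃     ┃  
              ┃│ 1 │ 2 │ 3 │ - │             ┃     ┃  
              ┃├───┼───┼───┼───┤             ┃  ~  ┃  
              ┃│ 0 │ . │ = │ + │             ┃ ~   ┃  


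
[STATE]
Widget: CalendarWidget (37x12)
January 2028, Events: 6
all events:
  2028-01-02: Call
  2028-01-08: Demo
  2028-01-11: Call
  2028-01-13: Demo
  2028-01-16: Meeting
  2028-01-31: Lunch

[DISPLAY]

             January 2028            
Mo Tu We Th Fr Sa Su                 
                1  2*                
 3  4  5  6  7  8*  9                
10 11* 12 13* 14 15 16*              
17 18 19 20 21 22 23                 
24 25 26 27 28 29 30                 
31*                                  
                                     
                                     
                                     
                                     


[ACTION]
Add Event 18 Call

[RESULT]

             January 2028            
Mo Tu We Th Fr Sa Su                 
                1  2*                
 3  4  5  6  7  8*  9                
10 11* 12 13* 14 15 16*              
17 18* 19 20 21 22 23                
24 25 26 27 28 29 30                 
31*                                  
                                     
                                     
                                     
                                     


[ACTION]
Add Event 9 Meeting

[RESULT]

             January 2028            
Mo Tu We Th Fr Sa Su                 
                1  2*                
 3  4  5  6  7  8*  9*               
10 11* 12 13* 14 15 16*              
17 18* 19 20 21 22 23                
24 25 26 27 28 29 30                 
31*                                  
                                     
                                     
                                     
                                     


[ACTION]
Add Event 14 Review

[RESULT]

             January 2028            
Mo Tu We Th Fr Sa Su                 
                1  2*                
 3  4  5  6  7  8*  9*               
10 11* 12 13* 14* 15 16*             
17 18* 19 20 21 22 23                
24 25 26 27 28 29 30                 
31*                                  
                                     
                                     
                                     
                                     


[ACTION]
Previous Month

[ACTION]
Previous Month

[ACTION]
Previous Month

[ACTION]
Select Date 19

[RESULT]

             October 2027            
Mo Tu We Th Fr Sa Su                 
             1  2  3                 
 4  5  6  7  8  9 10                 
11 12 13 14 15 16 17                 
18 [19] 20 21 22 23 24               
25 26 27 28 29 30 31                 
                                     
                                     
                                     
                                     
                                     


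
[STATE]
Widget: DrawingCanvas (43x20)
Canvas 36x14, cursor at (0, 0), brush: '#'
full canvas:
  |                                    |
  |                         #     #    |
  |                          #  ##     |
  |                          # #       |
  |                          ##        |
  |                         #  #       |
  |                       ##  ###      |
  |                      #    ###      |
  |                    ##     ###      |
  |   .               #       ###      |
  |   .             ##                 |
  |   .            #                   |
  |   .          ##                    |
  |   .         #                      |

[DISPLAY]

+                                          
                         #     #           
                          #  ##            
                          # #              
                          ##               
                         #  #              
                       ##  ###             
                      #    ###             
                    ##     ###             
   .               #       ###             
   .             ##                        
   .            #                          
   .          ##                           
   .         #                             
                                           
                                           
                                           
                                           
                                           
                                           


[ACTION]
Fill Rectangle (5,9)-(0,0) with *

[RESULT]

**********                                 
**********               #     #           
**********                #  ##            
**********                # #              
**********                ##               
**********               #  #              
                       ##  ###             
                      #    ###             
                    ##     ###             
   .               #       ###             
   .             ##                        
   .            #                          
   .          ##                           
   .         #                             
                                           
                                           
                                           
                                           
                                           
                                           


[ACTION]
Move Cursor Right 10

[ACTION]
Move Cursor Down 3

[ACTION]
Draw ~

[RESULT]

**********                                 
**********               #     #           
**********                #  ##            
**********~               # #              
**********                ##               
**********               #  #              
                       ##  ###             
                      #    ###             
                    ##     ###             
   .               #       ###             
   .             ##                        
   .            #                          
   .          ##                           
   .         #                             
                                           
                                           
                                           
                                           
                                           
                                           


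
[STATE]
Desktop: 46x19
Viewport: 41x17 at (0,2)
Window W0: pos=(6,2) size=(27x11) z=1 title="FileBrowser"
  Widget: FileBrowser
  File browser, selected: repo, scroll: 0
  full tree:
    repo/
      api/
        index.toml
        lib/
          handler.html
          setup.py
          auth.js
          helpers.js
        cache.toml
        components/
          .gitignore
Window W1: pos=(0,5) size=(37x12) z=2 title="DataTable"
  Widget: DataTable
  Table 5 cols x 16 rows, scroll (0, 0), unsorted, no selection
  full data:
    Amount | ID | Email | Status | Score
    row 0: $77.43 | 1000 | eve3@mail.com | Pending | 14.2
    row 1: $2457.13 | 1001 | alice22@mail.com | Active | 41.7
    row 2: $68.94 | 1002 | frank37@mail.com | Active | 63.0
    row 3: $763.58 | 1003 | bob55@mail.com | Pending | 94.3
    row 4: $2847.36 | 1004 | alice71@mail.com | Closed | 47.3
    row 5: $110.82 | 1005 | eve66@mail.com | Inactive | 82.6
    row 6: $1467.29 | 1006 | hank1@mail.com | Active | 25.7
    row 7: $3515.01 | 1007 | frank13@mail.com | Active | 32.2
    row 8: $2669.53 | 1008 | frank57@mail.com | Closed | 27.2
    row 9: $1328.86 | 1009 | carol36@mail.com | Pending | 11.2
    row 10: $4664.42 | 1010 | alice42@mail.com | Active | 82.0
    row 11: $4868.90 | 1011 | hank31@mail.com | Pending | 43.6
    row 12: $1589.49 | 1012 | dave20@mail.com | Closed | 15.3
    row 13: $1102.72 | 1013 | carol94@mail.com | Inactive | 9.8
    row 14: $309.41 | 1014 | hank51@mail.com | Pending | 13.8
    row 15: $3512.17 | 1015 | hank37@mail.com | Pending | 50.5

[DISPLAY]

      ┏━━━━━━━━━━━━━━━━━━━━━━━━━┓        
      ┃ FileBrowser             ┃        
      ┠─────────────────────────┨        
┏━━━━━━━━━━━━━━━━━━━━━━━━━━━━━━━━━━━┓    
┃ DataTable                         ┃    
┠───────────────────────────────────┨    
┃Amount  │ID  │Email           │Stat┃    
┃────────┼────┼────────────────┼────┃    
┃$77.43  │1000│eve3@mail.com   │Pend┃    
┃$2457.13│1001│alice22@mail.com│Acti┃    
┃$68.94  │1002│frank37@mail.com│Acti┃    
┃$763.58 │1003│bob55@mail.com  │Pend┃    
┃$2847.36│1004│alice71@mail.com│Clos┃    
┃$110.82 │1005│eve66@mail.com  │Inac┃    
┗━━━━━━━━━━━━━━━━━━━━━━━━━━━━━━━━━━━┛    
                                         
                                         


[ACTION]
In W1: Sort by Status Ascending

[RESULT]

      ┏━━━━━━━━━━━━━━━━━━━━━━━━━┓        
      ┃ FileBrowser             ┃        
      ┠─────────────────────────┨        
┏━━━━━━━━━━━━━━━━━━━━━━━━━━━━━━━━━━━┓    
┃ DataTable                         ┃    
┠───────────────────────────────────┨    
┃Amount  │ID  │Email           │Stat┃    
┃────────┼────┼────────────────┼────┃    
┃$2457.13│1001│alice22@mail.com│Acti┃    
┃$68.94  │1002│frank37@mail.com│Acti┃    
┃$1467.29│1006│hank1@mail.com  │Acti┃    
┃$3515.01│1007│frank13@mail.com│Acti┃    
┃$4664.42│1010│alice42@mail.com│Acti┃    
┃$2847.36│1004│alice71@mail.com│Clos┃    
┗━━━━━━━━━━━━━━━━━━━━━━━━━━━━━━━━━━━┛    
                                         
                                         


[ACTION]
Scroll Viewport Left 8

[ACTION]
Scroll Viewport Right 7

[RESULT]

 ┏━━━━━━━━━━━━━━━━━━━━━━━━━┓             
 ┃ FileBrowser             ┃             
 ┠─────────────────────────┨             
━━━━━━━━━━━━━━━━━━━━━━━━━━━━━━━┓         
aTable                         ┃         
───────────────────────────────┨         
nt  │ID  │Email           │Stat┃         
────┼────┼────────────────┼────┃         
7.13│1001│alice22@mail.com│Acti┃         
94  │1002│frank37@mail.com│Acti┃         
7.29│1006│hank1@mail.com  │Acti┃         
5.01│1007│frank13@mail.com│Acti┃         
4.42│1010│alice42@mail.com│Acti┃         
7.36│1004│alice71@mail.com│Clos┃         
━━━━━━━━━━━━━━━━━━━━━━━━━━━━━━━┛         
                                         
                                         


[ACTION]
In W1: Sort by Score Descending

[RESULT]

 ┏━━━━━━━━━━━━━━━━━━━━━━━━━┓             
 ┃ FileBrowser             ┃             
 ┠─────────────────────────┨             
━━━━━━━━━━━━━━━━━━━━━━━━━━━━━━━┓         
aTable                         ┃         
───────────────────────────────┨         
nt  │ID  │Email           │Stat┃         
────┼────┼────────────────┼────┃         
.58 │1003│bob55@mail.com  │Pend┃         
.82 │1005│eve66@mail.com  │Inac┃         
4.42│1010│alice42@mail.com│Acti┃         
94  │1002│frank37@mail.com│Acti┃         
2.17│1015│hank37@mail.com │Pend┃         
7.36│1004│alice71@mail.com│Clos┃         
━━━━━━━━━━━━━━━━━━━━━━━━━━━━━━━┛         
                                         
                                         


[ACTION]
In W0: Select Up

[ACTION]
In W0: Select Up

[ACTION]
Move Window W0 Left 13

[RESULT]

━━━━━━━━━━━━━━━━━━━━━┓                   
eBrowser             ┃                   
─────────────────────┨                   
━━━━━━━━━━━━━━━━━━━━━━━━━━━━━━━┓         
aTable                         ┃         
───────────────────────────────┨         
nt  │ID  │Email           │Stat┃         
────┼────┼────────────────┼────┃         
.58 │1003│bob55@mail.com  │Pend┃         
.82 │1005│eve66@mail.com  │Inac┃         
4.42│1010│alice42@mail.com│Acti┃         
94  │1002│frank37@mail.com│Acti┃         
2.17│1015│hank37@mail.com │Pend┃         
7.36│1004│alice71@mail.com│Clos┃         
━━━━━━━━━━━━━━━━━━━━━━━━━━━━━━━┛         
                                         
                                         


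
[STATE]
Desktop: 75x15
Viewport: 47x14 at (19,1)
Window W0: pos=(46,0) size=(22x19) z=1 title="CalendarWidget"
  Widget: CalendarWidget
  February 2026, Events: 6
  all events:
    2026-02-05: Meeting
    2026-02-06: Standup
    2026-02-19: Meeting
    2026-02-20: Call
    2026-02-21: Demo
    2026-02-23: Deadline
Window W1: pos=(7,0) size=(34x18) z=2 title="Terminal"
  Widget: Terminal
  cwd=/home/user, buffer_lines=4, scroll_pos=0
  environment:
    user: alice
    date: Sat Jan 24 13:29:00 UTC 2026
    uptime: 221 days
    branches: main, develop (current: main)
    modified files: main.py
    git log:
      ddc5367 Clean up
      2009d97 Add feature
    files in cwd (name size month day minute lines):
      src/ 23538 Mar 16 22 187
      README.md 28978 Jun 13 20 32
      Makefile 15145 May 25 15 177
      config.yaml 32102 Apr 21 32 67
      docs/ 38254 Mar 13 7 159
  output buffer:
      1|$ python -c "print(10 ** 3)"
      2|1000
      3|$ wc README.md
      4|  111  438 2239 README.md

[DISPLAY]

                     ┃     ┃ CalendarWidget    
─────────────────────┨     ┠───────────────────
 "print(10 ** 3)"    ┃     ┃   February 2026   
                     ┃     ┃Mo Tu We Th Fr Sa S
.md                  ┃     ┃                   
2239 README.md       ┃     ┃ 2  3  4  5*  6*  7
                     ┃     ┃ 9 10 11 12 13 14 1
                     ┃     ┃16 17 18 19* 20* 21
                     ┃     ┃23* 24 25 26 27 28 
                     ┃     ┃                   
                     ┃     ┃                   
                     ┃     ┃                   
                     ┃     ┃                   
                     ┃     ┃                   


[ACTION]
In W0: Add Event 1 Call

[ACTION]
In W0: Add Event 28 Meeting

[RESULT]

                     ┃     ┃ CalendarWidget    
─────────────────────┨     ┠───────────────────
 "print(10 ** 3)"    ┃     ┃   February 2026   
                     ┃     ┃Mo Tu We Th Fr Sa S
.md                  ┃     ┃                   
2239 README.md       ┃     ┃ 2  3  4  5*  6*  7
                     ┃     ┃ 9 10 11 12 13 14 1
                     ┃     ┃16 17 18 19* 20* 21
                     ┃     ┃23* 24 25 26 27 28*
                     ┃     ┃                   
                     ┃     ┃                   
                     ┃     ┃                   
                     ┃     ┃                   
                     ┃     ┃                   


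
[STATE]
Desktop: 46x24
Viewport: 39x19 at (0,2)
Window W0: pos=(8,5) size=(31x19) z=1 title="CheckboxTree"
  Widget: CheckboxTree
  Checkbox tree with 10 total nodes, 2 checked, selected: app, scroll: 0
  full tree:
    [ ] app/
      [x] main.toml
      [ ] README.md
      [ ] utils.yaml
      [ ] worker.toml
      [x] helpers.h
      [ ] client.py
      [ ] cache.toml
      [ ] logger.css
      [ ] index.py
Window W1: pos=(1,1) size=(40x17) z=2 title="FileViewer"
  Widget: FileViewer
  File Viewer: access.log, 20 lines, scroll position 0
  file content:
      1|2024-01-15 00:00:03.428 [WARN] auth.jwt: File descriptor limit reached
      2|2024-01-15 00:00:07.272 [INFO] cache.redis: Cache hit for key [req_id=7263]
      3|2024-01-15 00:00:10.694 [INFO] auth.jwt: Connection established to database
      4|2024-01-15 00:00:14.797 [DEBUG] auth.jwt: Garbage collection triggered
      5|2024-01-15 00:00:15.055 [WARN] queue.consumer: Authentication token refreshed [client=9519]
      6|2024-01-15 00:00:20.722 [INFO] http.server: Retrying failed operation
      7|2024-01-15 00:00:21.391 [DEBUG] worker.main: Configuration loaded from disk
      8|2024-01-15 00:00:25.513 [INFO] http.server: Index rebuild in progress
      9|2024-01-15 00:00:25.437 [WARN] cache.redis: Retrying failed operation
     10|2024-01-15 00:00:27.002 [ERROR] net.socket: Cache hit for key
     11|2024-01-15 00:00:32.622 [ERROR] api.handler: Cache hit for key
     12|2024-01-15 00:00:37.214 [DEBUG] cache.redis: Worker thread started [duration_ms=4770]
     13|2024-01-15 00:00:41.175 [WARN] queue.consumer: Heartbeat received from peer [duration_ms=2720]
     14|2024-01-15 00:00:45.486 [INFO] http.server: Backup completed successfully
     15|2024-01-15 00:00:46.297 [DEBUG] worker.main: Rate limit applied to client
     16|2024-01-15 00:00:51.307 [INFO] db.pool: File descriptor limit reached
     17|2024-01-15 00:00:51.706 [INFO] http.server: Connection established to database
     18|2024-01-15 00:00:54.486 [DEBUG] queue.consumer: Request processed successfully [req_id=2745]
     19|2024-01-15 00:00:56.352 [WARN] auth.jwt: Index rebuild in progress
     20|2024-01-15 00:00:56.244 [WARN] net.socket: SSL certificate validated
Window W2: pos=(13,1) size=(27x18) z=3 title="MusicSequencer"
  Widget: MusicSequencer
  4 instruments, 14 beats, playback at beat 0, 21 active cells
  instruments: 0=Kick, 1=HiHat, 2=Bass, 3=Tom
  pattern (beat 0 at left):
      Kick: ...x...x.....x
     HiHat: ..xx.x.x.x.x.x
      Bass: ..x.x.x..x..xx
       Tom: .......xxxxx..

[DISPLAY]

 ┃ FileViewer┃ MusicSequencer          
 ┠───────────┠─────────────────────────
 ┃2024-01-15 ┃      ▼1234567890123     
 ┃2024-01-15 ┃  Kick···█···█·····█     
 ┃2024-01-15 ┃ HiHat··██·█·█·█·█·█     
 ┃2024-01-15 ┃  Bass··█·█·█··█··██     
 ┃2024-01-15 ┃   Tom·······█████··     
 ┃2024-01-15 ┃                         
 ┃2024-01-15 ┃                         
 ┃2024-01-15 ┃                         
 ┃2024-01-15 ┃                         
 ┃2024-01-15 ┃                         
 ┃2024-01-15 ┃                         
 ┃2024-01-15 ┃                         
 ┃2024-01-15 ┃                         
 ┗━━━━━━━━━━━┃                         
        ┃    ┗━━━━━━━━━━━━━━━━━━━━━━━━━
        ┃                             ┃
        ┃                             ┃


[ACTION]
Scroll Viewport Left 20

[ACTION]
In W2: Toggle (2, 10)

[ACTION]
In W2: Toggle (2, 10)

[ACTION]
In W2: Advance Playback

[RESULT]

 ┃ FileViewer┃ MusicSequencer          
 ┠───────────┠─────────────────────────
 ┃2024-01-15 ┃      0▼234567890123     
 ┃2024-01-15 ┃  Kick···█···█·····█     
 ┃2024-01-15 ┃ HiHat··██·█·█·█·█·█     
 ┃2024-01-15 ┃  Bass··█·█·█··█··██     
 ┃2024-01-15 ┃   Tom·······█████··     
 ┃2024-01-15 ┃                         
 ┃2024-01-15 ┃                         
 ┃2024-01-15 ┃                         
 ┃2024-01-15 ┃                         
 ┃2024-01-15 ┃                         
 ┃2024-01-15 ┃                         
 ┃2024-01-15 ┃                         
 ┃2024-01-15 ┃                         
 ┗━━━━━━━━━━━┃                         
        ┃    ┗━━━━━━━━━━━━━━━━━━━━━━━━━
        ┃                             ┃
        ┃                             ┃
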